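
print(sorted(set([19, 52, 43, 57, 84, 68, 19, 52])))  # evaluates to [19, 43, 52, 57, 68, 84]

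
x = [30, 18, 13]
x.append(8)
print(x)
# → [30, 18, 13, 8]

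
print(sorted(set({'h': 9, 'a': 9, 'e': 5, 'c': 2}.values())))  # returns [2, 5, 9]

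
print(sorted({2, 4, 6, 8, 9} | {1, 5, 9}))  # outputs [1, 2, 4, 5, 6, 8, 9]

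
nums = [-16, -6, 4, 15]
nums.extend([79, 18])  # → [-16, -6, 4, 15, 79, 18]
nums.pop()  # 18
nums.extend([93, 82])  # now [-16, -6, 4, 15, 79, 93, 82]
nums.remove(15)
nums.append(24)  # [-16, -6, 4, 79, 93, 82, 24]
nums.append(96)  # [-16, -6, 4, 79, 93, 82, 24, 96]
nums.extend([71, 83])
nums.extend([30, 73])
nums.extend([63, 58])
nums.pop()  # 58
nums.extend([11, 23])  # [-16, -6, 4, 79, 93, 82, 24, 96, 71, 83, 30, 73, 63, 11, 23]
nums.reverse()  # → [23, 11, 63, 73, 30, 83, 71, 96, 24, 82, 93, 79, 4, -6, -16]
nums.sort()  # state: [-16, -6, 4, 11, 23, 24, 30, 63, 71, 73, 79, 82, 83, 93, 96]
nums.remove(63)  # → [-16, -6, 4, 11, 23, 24, 30, 71, 73, 79, 82, 83, 93, 96]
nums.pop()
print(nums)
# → [-16, -6, 4, 11, 23, 24, 30, 71, 73, 79, 82, 83, 93]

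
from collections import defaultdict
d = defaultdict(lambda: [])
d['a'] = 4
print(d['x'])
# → []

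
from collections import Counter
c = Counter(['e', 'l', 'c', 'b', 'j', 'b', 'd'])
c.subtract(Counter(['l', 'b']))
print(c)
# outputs Counter({'e': 1, 'c': 1, 'b': 1, 'j': 1, 'd': 1, 'l': 0})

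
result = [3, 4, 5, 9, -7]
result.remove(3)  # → [4, 5, 9, -7]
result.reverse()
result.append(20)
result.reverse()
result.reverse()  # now [-7, 9, 5, 4, 20]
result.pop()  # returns 20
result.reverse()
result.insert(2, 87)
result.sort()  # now [-7, 4, 5, 9, 87]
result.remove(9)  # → [-7, 4, 5, 87]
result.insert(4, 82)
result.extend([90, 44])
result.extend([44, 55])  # [-7, 4, 5, 87, 82, 90, 44, 44, 55]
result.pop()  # 55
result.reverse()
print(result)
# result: [44, 44, 90, 82, 87, 5, 4, -7]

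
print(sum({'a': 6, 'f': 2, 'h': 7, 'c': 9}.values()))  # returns 24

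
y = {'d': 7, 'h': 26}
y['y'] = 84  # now {'d': 7, 'h': 26, 'y': 84}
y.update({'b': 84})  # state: {'d': 7, 'h': 26, 'y': 84, 'b': 84}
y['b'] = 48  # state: {'d': 7, 'h': 26, 'y': 84, 'b': 48}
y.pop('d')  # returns 7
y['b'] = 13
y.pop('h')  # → 26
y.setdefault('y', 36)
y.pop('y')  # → 84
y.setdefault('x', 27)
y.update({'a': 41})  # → {'b': 13, 'x': 27, 'a': 41}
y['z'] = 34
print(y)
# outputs {'b': 13, 'x': 27, 'a': 41, 'z': 34}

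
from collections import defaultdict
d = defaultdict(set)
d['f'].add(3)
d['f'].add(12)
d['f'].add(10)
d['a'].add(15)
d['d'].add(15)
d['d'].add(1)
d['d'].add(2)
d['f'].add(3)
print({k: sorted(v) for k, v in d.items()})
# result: {'f': [3, 10, 12], 'a': [15], 'd': [1, 2, 15]}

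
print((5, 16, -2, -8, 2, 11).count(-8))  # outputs 1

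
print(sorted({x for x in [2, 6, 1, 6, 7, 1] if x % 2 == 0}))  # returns [2, 6]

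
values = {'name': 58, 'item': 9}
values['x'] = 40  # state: {'name': 58, 'item': 9, 'x': 40}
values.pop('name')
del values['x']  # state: {'item': 9}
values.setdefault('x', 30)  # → 30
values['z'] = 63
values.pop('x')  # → 30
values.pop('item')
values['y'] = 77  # {'z': 63, 'y': 77}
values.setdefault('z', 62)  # 63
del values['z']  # {'y': 77}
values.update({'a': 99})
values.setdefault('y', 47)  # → 77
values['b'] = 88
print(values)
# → {'y': 77, 'a': 99, 'b': 88}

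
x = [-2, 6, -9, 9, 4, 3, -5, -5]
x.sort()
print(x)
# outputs [-9, -5, -5, -2, 3, 4, 6, 9]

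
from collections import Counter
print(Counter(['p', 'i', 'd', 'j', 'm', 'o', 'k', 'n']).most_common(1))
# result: [('p', 1)]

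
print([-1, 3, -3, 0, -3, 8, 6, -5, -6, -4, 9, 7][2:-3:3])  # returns [-3, 8, -6]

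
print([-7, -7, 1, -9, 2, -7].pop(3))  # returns -9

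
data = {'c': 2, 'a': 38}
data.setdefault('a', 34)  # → 38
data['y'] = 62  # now {'c': 2, 'a': 38, 'y': 62}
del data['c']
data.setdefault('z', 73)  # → 73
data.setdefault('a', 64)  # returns 38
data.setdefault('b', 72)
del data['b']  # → {'a': 38, 'y': 62, 'z': 73}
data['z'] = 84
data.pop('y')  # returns 62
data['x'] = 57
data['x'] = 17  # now {'a': 38, 'z': 84, 'x': 17}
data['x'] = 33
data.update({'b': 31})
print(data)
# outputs {'a': 38, 'z': 84, 'x': 33, 'b': 31}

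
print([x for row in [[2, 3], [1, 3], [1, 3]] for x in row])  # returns [2, 3, 1, 3, 1, 3]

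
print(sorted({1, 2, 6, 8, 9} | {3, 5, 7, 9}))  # [1, 2, 3, 5, 6, 7, 8, 9]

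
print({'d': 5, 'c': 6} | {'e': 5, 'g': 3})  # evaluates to {'d': 5, 'c': 6, 'e': 5, 'g': 3}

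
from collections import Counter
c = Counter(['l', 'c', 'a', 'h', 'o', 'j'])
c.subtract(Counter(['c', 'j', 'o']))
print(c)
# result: Counter({'l': 1, 'a': 1, 'h': 1, 'c': 0, 'o': 0, 'j': 0})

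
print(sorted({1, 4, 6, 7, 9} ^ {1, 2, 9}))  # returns [2, 4, 6, 7]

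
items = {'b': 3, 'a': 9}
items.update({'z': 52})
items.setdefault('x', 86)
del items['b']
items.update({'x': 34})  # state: {'a': 9, 'z': 52, 'x': 34}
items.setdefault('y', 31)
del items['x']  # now {'a': 9, 'z': 52, 'y': 31}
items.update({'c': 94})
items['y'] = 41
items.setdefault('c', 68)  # 94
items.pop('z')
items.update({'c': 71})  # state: {'a': 9, 'y': 41, 'c': 71}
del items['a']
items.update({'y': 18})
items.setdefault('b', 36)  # 36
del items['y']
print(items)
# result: {'c': 71, 'b': 36}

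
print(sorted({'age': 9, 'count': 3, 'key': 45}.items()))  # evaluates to [('age', 9), ('count', 3), ('key', 45)]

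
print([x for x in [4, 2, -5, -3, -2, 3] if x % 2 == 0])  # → [4, 2, -2]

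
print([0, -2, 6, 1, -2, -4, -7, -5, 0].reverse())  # None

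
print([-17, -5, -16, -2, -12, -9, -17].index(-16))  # 2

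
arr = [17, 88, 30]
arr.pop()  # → 30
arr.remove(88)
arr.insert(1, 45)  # [17, 45]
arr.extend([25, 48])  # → [17, 45, 25, 48]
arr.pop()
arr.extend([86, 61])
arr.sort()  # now [17, 25, 45, 61, 86]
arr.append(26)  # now [17, 25, 45, 61, 86, 26]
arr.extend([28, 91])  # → [17, 25, 45, 61, 86, 26, 28, 91]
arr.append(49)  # [17, 25, 45, 61, 86, 26, 28, 91, 49]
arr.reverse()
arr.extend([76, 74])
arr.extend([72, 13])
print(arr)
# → [49, 91, 28, 26, 86, 61, 45, 25, 17, 76, 74, 72, 13]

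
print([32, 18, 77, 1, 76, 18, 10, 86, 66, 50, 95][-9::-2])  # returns [77, 32]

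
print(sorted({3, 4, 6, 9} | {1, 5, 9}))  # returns [1, 3, 4, 5, 6, 9]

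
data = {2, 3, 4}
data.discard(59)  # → {2, 3, 4}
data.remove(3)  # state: {2, 4}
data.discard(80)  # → {2, 4}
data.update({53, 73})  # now {2, 4, 53, 73}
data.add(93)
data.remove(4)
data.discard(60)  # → {2, 53, 73, 93}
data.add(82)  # {2, 53, 73, 82, 93}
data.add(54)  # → {2, 53, 54, 73, 82, 93}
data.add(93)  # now {2, 53, 54, 73, 82, 93}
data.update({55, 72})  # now {2, 53, 54, 55, 72, 73, 82, 93}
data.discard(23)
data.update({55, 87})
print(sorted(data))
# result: [2, 53, 54, 55, 72, 73, 82, 87, 93]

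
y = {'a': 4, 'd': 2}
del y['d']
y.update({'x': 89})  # {'a': 4, 'x': 89}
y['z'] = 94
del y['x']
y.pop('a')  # 4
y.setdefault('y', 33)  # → 33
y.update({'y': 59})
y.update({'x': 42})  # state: {'z': 94, 'y': 59, 'x': 42}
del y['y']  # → {'z': 94, 'x': 42}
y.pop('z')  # 94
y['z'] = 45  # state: {'x': 42, 'z': 45}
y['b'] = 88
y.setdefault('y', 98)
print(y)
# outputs {'x': 42, 'z': 45, 'b': 88, 'y': 98}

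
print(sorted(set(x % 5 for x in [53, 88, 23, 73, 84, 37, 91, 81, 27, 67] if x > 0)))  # [1, 2, 3, 4]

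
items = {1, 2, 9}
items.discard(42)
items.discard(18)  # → {1, 2, 9}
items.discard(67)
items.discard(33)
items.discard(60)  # {1, 2, 9}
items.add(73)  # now {1, 2, 9, 73}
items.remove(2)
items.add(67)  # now {1, 9, 67, 73}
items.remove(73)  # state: {1, 9, 67}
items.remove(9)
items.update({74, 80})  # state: {1, 67, 74, 80}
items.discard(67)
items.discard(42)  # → {1, 74, 80}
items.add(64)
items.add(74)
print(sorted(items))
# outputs [1, 64, 74, 80]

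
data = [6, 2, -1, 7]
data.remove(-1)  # [6, 2, 7]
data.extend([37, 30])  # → [6, 2, 7, 37, 30]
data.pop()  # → 30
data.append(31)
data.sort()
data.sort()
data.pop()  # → 37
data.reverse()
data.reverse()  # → [2, 6, 7, 31]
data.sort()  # [2, 6, 7, 31]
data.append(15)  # [2, 6, 7, 31, 15]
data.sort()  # [2, 6, 7, 15, 31]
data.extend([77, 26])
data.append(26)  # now [2, 6, 7, 15, 31, 77, 26, 26]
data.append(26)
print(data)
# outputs [2, 6, 7, 15, 31, 77, 26, 26, 26]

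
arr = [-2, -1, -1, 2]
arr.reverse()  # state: [2, -1, -1, -2]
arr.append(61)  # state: [2, -1, -1, -2, 61]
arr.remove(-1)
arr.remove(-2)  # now [2, -1, 61]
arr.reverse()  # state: [61, -1, 2]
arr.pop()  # 2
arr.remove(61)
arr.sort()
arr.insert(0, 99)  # [99, -1]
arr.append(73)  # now [99, -1, 73]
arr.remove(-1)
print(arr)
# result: [99, 73]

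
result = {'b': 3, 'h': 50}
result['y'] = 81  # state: {'b': 3, 'h': 50, 'y': 81}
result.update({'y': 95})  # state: {'b': 3, 'h': 50, 'y': 95}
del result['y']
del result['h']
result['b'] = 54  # {'b': 54}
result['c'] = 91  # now {'b': 54, 'c': 91}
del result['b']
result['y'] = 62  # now {'c': 91, 'y': 62}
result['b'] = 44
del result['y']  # {'c': 91, 'b': 44}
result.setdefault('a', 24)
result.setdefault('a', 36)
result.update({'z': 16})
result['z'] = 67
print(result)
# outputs {'c': 91, 'b': 44, 'a': 24, 'z': 67}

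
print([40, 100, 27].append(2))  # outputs None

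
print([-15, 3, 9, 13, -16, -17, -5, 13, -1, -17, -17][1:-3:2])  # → [3, 13, -17, 13]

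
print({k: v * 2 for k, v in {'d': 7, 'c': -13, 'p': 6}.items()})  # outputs {'d': 14, 'c': -26, 'p': 12}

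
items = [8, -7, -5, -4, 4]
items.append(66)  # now [8, -7, -5, -4, 4, 66]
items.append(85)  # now [8, -7, -5, -4, 4, 66, 85]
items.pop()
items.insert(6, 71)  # [8, -7, -5, -4, 4, 66, 71]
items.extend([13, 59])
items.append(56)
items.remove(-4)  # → [8, -7, -5, 4, 66, 71, 13, 59, 56]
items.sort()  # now [-7, -5, 4, 8, 13, 56, 59, 66, 71]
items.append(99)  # [-7, -5, 4, 8, 13, 56, 59, 66, 71, 99]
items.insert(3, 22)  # [-7, -5, 4, 22, 8, 13, 56, 59, 66, 71, 99]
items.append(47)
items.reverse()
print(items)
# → [47, 99, 71, 66, 59, 56, 13, 8, 22, 4, -5, -7]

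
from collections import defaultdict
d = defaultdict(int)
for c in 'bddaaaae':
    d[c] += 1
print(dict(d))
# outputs {'b': 1, 'd': 2, 'a': 4, 'e': 1}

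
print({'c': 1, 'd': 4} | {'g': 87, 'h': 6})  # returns {'c': 1, 'd': 4, 'g': 87, 'h': 6}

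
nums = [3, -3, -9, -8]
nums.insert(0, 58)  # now [58, 3, -3, -9, -8]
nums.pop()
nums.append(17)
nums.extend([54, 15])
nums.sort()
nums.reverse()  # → [58, 54, 17, 15, 3, -3, -9]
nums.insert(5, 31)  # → [58, 54, 17, 15, 3, 31, -3, -9]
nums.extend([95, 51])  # [58, 54, 17, 15, 3, 31, -3, -9, 95, 51]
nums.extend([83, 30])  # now [58, 54, 17, 15, 3, 31, -3, -9, 95, 51, 83, 30]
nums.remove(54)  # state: [58, 17, 15, 3, 31, -3, -9, 95, 51, 83, 30]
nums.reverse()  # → [30, 83, 51, 95, -9, -3, 31, 3, 15, 17, 58]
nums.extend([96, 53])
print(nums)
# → [30, 83, 51, 95, -9, -3, 31, 3, 15, 17, 58, 96, 53]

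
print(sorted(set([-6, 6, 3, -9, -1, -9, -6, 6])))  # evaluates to [-9, -6, -1, 3, 6]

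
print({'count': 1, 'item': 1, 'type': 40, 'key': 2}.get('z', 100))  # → 100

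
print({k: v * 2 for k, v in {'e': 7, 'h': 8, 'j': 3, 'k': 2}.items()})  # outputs {'e': 14, 'h': 16, 'j': 6, 'k': 4}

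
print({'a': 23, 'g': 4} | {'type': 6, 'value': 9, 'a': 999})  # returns {'a': 999, 'g': 4, 'type': 6, 'value': 9}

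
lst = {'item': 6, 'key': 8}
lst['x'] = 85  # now {'item': 6, 'key': 8, 'x': 85}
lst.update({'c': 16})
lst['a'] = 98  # {'item': 6, 'key': 8, 'x': 85, 'c': 16, 'a': 98}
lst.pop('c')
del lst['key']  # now {'item': 6, 'x': 85, 'a': 98}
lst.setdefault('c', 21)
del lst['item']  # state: {'x': 85, 'a': 98, 'c': 21}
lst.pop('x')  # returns 85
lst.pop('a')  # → 98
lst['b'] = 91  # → {'c': 21, 'b': 91}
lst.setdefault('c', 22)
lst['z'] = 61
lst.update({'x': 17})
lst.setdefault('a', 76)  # 76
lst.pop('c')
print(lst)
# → {'b': 91, 'z': 61, 'x': 17, 'a': 76}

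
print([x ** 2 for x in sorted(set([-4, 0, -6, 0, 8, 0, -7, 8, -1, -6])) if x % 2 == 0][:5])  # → [36, 16, 0, 64]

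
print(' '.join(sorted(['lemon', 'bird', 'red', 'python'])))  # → bird lemon python red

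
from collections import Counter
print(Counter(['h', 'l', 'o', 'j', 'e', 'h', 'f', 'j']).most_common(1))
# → [('h', 2)]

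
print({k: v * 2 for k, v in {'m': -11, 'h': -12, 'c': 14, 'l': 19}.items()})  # {'m': -22, 'h': -24, 'c': 28, 'l': 38}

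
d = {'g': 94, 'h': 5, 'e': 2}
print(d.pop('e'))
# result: 2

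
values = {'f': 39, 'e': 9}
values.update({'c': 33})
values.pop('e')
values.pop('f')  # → 39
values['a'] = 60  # {'c': 33, 'a': 60}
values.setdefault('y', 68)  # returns 68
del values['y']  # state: {'c': 33, 'a': 60}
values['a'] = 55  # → {'c': 33, 'a': 55}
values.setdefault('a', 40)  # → 55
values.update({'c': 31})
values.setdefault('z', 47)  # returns 47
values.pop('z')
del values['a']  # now {'c': 31}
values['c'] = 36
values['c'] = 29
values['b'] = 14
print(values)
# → {'c': 29, 'b': 14}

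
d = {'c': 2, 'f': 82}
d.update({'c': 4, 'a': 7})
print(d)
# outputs {'c': 4, 'f': 82, 'a': 7}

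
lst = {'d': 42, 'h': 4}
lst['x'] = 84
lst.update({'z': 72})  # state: {'d': 42, 'h': 4, 'x': 84, 'z': 72}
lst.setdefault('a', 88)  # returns 88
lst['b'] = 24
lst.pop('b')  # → 24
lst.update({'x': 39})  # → {'d': 42, 'h': 4, 'x': 39, 'z': 72, 'a': 88}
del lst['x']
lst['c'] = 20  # {'d': 42, 'h': 4, 'z': 72, 'a': 88, 'c': 20}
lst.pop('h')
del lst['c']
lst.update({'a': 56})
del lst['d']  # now {'z': 72, 'a': 56}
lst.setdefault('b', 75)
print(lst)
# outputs {'z': 72, 'a': 56, 'b': 75}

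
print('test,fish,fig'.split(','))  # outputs ['test', 'fish', 'fig']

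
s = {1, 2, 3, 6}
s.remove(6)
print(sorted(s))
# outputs [1, 2, 3]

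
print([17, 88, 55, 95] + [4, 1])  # [17, 88, 55, 95, 4, 1]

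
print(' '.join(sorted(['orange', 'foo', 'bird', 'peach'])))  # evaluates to bird foo orange peach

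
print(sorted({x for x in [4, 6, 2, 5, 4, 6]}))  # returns [2, 4, 5, 6]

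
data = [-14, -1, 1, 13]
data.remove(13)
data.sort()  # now [-14, -1, 1]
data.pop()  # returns 1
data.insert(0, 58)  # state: [58, -14, -1]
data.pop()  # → -1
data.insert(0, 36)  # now [36, 58, -14]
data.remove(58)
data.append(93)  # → [36, -14, 93]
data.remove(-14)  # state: [36, 93]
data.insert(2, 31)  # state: [36, 93, 31]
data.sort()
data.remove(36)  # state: [31, 93]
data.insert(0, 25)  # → [25, 31, 93]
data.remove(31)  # [25, 93]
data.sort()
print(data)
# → [25, 93]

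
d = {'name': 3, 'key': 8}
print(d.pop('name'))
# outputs 3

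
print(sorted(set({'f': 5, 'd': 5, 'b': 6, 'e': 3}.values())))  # [3, 5, 6]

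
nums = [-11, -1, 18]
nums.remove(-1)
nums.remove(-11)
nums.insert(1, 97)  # [18, 97]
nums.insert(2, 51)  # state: [18, 97, 51]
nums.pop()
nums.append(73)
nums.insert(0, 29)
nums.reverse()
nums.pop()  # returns 29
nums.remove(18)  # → [73, 97]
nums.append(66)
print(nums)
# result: [73, 97, 66]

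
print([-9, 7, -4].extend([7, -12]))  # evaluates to None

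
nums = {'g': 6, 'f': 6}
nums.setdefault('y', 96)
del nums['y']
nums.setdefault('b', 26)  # 26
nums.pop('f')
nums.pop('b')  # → 26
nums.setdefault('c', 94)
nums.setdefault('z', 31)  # 31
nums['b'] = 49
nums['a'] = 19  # {'g': 6, 'c': 94, 'z': 31, 'b': 49, 'a': 19}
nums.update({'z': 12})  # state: {'g': 6, 'c': 94, 'z': 12, 'b': 49, 'a': 19}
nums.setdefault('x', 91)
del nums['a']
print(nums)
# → {'g': 6, 'c': 94, 'z': 12, 'b': 49, 'x': 91}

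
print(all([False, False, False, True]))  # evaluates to False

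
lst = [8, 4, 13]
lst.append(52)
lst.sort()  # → [4, 8, 13, 52]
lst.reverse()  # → [52, 13, 8, 4]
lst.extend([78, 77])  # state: [52, 13, 8, 4, 78, 77]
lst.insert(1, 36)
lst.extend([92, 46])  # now [52, 36, 13, 8, 4, 78, 77, 92, 46]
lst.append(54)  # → [52, 36, 13, 8, 4, 78, 77, 92, 46, 54]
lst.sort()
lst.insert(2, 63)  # [4, 8, 63, 13, 36, 46, 52, 54, 77, 78, 92]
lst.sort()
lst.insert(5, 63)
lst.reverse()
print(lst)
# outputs [92, 78, 77, 63, 54, 52, 63, 46, 36, 13, 8, 4]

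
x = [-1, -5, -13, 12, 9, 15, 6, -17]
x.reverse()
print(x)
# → [-17, 6, 15, 9, 12, -13, -5, -1]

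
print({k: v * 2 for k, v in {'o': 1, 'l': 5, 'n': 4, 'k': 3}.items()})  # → {'o': 2, 'l': 10, 'n': 8, 'k': 6}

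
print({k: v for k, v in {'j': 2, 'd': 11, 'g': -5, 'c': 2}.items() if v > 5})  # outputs {'d': 11}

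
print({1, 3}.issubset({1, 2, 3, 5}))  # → True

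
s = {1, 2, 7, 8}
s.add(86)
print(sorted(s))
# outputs [1, 2, 7, 8, 86]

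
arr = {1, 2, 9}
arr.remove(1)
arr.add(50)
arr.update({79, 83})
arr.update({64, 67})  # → {2, 9, 50, 64, 67, 79, 83}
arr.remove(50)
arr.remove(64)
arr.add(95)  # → {2, 9, 67, 79, 83, 95}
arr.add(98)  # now {2, 9, 67, 79, 83, 95, 98}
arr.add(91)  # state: {2, 9, 67, 79, 83, 91, 95, 98}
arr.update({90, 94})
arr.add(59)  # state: {2, 9, 59, 67, 79, 83, 90, 91, 94, 95, 98}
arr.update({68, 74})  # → {2, 9, 59, 67, 68, 74, 79, 83, 90, 91, 94, 95, 98}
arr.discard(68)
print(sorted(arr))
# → [2, 9, 59, 67, 74, 79, 83, 90, 91, 94, 95, 98]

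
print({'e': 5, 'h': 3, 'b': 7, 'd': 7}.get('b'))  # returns 7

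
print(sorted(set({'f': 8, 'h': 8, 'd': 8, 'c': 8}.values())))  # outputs [8]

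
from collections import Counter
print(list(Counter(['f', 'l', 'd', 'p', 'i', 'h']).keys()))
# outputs ['f', 'l', 'd', 'p', 'i', 'h']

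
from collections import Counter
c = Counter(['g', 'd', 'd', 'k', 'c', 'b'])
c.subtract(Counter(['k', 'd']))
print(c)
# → Counter({'g': 1, 'd': 1, 'c': 1, 'b': 1, 'k': 0})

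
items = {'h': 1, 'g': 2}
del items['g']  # {'h': 1}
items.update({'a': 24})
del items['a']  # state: {'h': 1}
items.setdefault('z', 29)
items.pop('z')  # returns 29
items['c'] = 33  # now {'h': 1, 'c': 33}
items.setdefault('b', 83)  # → 83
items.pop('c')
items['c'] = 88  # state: {'h': 1, 'b': 83, 'c': 88}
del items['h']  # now {'b': 83, 'c': 88}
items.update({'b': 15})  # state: {'b': 15, 'c': 88}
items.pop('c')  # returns 88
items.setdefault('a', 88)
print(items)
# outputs {'b': 15, 'a': 88}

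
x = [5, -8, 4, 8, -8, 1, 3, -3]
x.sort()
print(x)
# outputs [-8, -8, -3, 1, 3, 4, 5, 8]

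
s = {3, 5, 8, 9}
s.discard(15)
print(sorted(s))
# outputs [3, 5, 8, 9]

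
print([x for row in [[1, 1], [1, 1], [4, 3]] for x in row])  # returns [1, 1, 1, 1, 4, 3]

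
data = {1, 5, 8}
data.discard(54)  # {1, 5, 8}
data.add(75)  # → {1, 5, 8, 75}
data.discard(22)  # {1, 5, 8, 75}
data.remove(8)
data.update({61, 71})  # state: {1, 5, 61, 71, 75}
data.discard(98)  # {1, 5, 61, 71, 75}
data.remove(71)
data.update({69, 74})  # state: {1, 5, 61, 69, 74, 75}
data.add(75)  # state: {1, 5, 61, 69, 74, 75}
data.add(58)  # {1, 5, 58, 61, 69, 74, 75}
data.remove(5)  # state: {1, 58, 61, 69, 74, 75}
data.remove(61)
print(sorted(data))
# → [1, 58, 69, 74, 75]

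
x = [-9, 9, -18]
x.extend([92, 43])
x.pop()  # 43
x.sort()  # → [-18, -9, 9, 92]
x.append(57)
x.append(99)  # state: [-18, -9, 9, 92, 57, 99]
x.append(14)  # [-18, -9, 9, 92, 57, 99, 14]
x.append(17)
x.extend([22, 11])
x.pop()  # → 11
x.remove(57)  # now [-18, -9, 9, 92, 99, 14, 17, 22]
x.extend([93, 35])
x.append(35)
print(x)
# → [-18, -9, 9, 92, 99, 14, 17, 22, 93, 35, 35]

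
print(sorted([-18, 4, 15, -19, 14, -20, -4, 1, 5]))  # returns [-20, -19, -18, -4, 1, 4, 5, 14, 15]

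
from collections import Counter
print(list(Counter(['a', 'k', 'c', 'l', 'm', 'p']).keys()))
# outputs ['a', 'k', 'c', 'l', 'm', 'p']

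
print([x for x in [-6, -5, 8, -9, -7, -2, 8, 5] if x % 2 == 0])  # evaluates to [-6, 8, -2, 8]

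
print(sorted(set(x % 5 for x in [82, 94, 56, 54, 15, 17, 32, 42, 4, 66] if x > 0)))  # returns [0, 1, 2, 4]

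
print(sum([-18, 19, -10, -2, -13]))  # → -24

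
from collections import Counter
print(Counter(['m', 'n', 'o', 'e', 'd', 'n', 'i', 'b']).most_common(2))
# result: [('n', 2), ('m', 1)]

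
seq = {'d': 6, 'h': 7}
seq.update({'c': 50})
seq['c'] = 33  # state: {'d': 6, 'h': 7, 'c': 33}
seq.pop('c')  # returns 33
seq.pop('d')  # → 6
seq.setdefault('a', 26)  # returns 26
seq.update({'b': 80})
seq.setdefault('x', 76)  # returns 76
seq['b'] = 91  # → {'h': 7, 'a': 26, 'b': 91, 'x': 76}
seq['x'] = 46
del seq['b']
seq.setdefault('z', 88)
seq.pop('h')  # 7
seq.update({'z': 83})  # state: {'a': 26, 'x': 46, 'z': 83}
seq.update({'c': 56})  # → {'a': 26, 'x': 46, 'z': 83, 'c': 56}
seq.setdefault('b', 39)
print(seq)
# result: {'a': 26, 'x': 46, 'z': 83, 'c': 56, 'b': 39}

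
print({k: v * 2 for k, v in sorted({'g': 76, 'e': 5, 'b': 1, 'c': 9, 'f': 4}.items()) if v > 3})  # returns {'c': 18, 'e': 10, 'f': 8, 'g': 152}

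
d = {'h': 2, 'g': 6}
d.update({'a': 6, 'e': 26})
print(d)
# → {'h': 2, 'g': 6, 'a': 6, 'e': 26}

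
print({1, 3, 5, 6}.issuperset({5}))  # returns True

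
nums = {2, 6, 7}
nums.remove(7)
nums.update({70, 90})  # {2, 6, 70, 90}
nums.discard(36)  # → {2, 6, 70, 90}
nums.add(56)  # {2, 6, 56, 70, 90}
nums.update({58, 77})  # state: {2, 6, 56, 58, 70, 77, 90}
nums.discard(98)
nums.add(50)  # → {2, 6, 50, 56, 58, 70, 77, 90}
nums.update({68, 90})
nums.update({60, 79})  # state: {2, 6, 50, 56, 58, 60, 68, 70, 77, 79, 90}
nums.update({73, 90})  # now {2, 6, 50, 56, 58, 60, 68, 70, 73, 77, 79, 90}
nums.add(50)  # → {2, 6, 50, 56, 58, 60, 68, 70, 73, 77, 79, 90}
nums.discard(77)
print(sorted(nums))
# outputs [2, 6, 50, 56, 58, 60, 68, 70, 73, 79, 90]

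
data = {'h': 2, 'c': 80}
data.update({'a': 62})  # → {'h': 2, 'c': 80, 'a': 62}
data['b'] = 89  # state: {'h': 2, 'c': 80, 'a': 62, 'b': 89}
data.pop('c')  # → 80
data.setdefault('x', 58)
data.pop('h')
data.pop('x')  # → 58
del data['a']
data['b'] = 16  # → {'b': 16}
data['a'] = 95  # {'b': 16, 'a': 95}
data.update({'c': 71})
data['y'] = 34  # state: {'b': 16, 'a': 95, 'c': 71, 'y': 34}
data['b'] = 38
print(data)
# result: {'b': 38, 'a': 95, 'c': 71, 'y': 34}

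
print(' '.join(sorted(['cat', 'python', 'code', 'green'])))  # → cat code green python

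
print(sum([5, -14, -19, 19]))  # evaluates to -9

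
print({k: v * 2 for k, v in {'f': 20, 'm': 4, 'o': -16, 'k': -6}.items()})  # {'f': 40, 'm': 8, 'o': -32, 'k': -12}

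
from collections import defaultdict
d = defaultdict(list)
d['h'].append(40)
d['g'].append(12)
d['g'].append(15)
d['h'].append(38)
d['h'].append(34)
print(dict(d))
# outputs {'h': [40, 38, 34], 'g': [12, 15]}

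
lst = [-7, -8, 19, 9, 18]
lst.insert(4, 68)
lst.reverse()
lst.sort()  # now [-8, -7, 9, 18, 19, 68]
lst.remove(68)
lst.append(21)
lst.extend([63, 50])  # [-8, -7, 9, 18, 19, 21, 63, 50]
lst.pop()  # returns 50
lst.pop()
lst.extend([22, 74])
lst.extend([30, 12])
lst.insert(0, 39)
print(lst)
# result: [39, -8, -7, 9, 18, 19, 21, 22, 74, 30, 12]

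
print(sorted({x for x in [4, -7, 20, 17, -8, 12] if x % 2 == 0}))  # [-8, 4, 12, 20]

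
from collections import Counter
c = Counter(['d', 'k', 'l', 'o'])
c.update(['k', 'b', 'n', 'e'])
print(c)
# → Counter({'k': 2, 'd': 1, 'l': 1, 'o': 1, 'b': 1, 'n': 1, 'e': 1})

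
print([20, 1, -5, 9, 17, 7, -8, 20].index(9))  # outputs 3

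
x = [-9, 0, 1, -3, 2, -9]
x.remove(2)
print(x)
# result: [-9, 0, 1, -3, -9]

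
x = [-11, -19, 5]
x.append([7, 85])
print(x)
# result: [-11, -19, 5, [7, 85]]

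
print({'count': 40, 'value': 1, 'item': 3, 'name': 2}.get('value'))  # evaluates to 1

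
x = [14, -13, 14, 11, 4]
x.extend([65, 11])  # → [14, -13, 14, 11, 4, 65, 11]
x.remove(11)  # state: [14, -13, 14, 4, 65, 11]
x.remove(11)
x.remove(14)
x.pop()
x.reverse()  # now [4, 14, -13]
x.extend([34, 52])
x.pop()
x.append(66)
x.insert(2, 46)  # [4, 14, 46, -13, 34, 66]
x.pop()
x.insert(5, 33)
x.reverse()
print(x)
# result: [33, 34, -13, 46, 14, 4]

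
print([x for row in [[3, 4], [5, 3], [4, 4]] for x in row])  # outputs [3, 4, 5, 3, 4, 4]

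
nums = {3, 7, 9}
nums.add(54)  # {3, 7, 9, 54}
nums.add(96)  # {3, 7, 9, 54, 96}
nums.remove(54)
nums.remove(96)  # {3, 7, 9}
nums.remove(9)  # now {3, 7}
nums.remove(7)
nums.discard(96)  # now {3}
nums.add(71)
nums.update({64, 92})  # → {3, 64, 71, 92}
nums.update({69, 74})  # {3, 64, 69, 71, 74, 92}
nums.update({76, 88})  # {3, 64, 69, 71, 74, 76, 88, 92}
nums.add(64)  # {3, 64, 69, 71, 74, 76, 88, 92}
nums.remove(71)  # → {3, 64, 69, 74, 76, 88, 92}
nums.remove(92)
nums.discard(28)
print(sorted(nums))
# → [3, 64, 69, 74, 76, 88]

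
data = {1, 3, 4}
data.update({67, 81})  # {1, 3, 4, 67, 81}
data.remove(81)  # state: {1, 3, 4, 67}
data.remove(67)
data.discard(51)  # {1, 3, 4}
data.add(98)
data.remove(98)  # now {1, 3, 4}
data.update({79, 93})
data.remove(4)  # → {1, 3, 79, 93}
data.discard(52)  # {1, 3, 79, 93}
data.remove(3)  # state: {1, 79, 93}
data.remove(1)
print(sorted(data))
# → [79, 93]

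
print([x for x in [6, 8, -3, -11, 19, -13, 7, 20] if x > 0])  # [6, 8, 19, 7, 20]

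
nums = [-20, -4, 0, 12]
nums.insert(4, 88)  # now [-20, -4, 0, 12, 88]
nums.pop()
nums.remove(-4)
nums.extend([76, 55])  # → [-20, 0, 12, 76, 55]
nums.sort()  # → [-20, 0, 12, 55, 76]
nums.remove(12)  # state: [-20, 0, 55, 76]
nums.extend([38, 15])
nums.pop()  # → 15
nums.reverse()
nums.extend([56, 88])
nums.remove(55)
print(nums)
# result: [38, 76, 0, -20, 56, 88]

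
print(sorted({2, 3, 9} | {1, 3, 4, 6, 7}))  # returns [1, 2, 3, 4, 6, 7, 9]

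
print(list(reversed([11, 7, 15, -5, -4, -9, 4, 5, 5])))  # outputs [5, 5, 4, -9, -4, -5, 15, 7, 11]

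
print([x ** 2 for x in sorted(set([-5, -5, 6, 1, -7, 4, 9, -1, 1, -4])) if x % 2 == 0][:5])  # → [16, 16, 36]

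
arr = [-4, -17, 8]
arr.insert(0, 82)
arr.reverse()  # [8, -17, -4, 82]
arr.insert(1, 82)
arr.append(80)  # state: [8, 82, -17, -4, 82, 80]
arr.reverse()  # [80, 82, -4, -17, 82, 8]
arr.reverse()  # [8, 82, -17, -4, 82, 80]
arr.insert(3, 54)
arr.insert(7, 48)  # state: [8, 82, -17, 54, -4, 82, 80, 48]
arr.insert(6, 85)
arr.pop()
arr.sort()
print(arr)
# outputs [-17, -4, 8, 54, 80, 82, 82, 85]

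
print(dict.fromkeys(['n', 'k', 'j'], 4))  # {'n': 4, 'k': 4, 'j': 4}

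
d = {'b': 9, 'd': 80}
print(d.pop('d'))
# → 80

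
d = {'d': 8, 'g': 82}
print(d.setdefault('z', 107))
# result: 107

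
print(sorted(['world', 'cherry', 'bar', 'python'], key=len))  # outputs ['bar', 'world', 'cherry', 'python']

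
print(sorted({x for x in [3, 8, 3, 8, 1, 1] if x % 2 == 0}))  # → [8]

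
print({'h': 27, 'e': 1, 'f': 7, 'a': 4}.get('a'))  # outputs 4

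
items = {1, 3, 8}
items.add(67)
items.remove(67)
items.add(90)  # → {1, 3, 8, 90}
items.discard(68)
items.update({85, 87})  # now {1, 3, 8, 85, 87, 90}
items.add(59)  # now {1, 3, 8, 59, 85, 87, 90}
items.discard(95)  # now {1, 3, 8, 59, 85, 87, 90}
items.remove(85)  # {1, 3, 8, 59, 87, 90}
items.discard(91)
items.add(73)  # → {1, 3, 8, 59, 73, 87, 90}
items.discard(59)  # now {1, 3, 8, 73, 87, 90}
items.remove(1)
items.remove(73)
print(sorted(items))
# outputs [3, 8, 87, 90]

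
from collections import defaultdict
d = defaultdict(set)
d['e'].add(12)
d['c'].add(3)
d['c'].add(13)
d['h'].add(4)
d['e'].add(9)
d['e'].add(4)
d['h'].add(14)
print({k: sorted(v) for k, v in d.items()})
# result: {'e': [4, 9, 12], 'c': [3, 13], 'h': [4, 14]}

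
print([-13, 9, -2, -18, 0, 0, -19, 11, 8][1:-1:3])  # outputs [9, 0, 11]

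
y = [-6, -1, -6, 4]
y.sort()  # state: [-6, -6, -1, 4]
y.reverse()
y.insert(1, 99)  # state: [4, 99, -1, -6, -6]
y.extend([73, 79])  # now [4, 99, -1, -6, -6, 73, 79]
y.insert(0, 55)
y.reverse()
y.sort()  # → [-6, -6, -1, 4, 55, 73, 79, 99]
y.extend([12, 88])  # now [-6, -6, -1, 4, 55, 73, 79, 99, 12, 88]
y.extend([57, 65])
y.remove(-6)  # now [-6, -1, 4, 55, 73, 79, 99, 12, 88, 57, 65]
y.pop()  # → 65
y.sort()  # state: [-6, -1, 4, 12, 55, 57, 73, 79, 88, 99]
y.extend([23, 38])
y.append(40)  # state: [-6, -1, 4, 12, 55, 57, 73, 79, 88, 99, 23, 38, 40]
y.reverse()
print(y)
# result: [40, 38, 23, 99, 88, 79, 73, 57, 55, 12, 4, -1, -6]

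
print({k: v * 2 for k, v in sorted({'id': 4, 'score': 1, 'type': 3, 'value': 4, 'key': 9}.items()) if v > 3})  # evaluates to {'id': 8, 'key': 18, 'value': 8}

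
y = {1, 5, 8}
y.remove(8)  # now {1, 5}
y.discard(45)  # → {1, 5}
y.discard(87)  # {1, 5}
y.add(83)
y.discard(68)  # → {1, 5, 83}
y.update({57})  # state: {1, 5, 57, 83}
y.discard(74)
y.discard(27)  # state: {1, 5, 57, 83}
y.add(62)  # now {1, 5, 57, 62, 83}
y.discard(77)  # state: {1, 5, 57, 62, 83}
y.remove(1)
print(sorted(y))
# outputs [5, 57, 62, 83]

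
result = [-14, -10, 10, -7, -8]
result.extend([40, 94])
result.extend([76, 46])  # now [-14, -10, 10, -7, -8, 40, 94, 76, 46]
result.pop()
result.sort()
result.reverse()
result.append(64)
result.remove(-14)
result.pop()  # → 64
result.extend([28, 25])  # [94, 76, 40, 10, -7, -8, -10, 28, 25]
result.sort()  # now [-10, -8, -7, 10, 25, 28, 40, 76, 94]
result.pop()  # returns 94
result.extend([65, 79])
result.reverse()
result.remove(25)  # [79, 65, 76, 40, 28, 10, -7, -8, -10]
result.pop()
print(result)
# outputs [79, 65, 76, 40, 28, 10, -7, -8]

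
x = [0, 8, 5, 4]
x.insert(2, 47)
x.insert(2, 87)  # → [0, 8, 87, 47, 5, 4]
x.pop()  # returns 4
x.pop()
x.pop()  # 47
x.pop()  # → 87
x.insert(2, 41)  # [0, 8, 41]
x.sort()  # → [0, 8, 41]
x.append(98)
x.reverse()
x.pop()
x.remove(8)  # [98, 41]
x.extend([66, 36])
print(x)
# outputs [98, 41, 66, 36]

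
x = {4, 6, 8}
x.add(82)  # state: {4, 6, 8, 82}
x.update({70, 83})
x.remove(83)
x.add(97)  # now {4, 6, 8, 70, 82, 97}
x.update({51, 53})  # {4, 6, 8, 51, 53, 70, 82, 97}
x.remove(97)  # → {4, 6, 8, 51, 53, 70, 82}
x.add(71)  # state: {4, 6, 8, 51, 53, 70, 71, 82}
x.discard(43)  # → {4, 6, 8, 51, 53, 70, 71, 82}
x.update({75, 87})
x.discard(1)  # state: {4, 6, 8, 51, 53, 70, 71, 75, 82, 87}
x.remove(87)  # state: {4, 6, 8, 51, 53, 70, 71, 75, 82}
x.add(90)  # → {4, 6, 8, 51, 53, 70, 71, 75, 82, 90}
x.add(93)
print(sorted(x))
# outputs [4, 6, 8, 51, 53, 70, 71, 75, 82, 90, 93]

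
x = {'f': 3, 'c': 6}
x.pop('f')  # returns 3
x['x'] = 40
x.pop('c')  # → 6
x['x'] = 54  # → {'x': 54}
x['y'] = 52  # {'x': 54, 'y': 52}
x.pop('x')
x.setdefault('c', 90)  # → 90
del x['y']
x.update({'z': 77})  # {'c': 90, 'z': 77}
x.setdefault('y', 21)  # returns 21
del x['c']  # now {'z': 77, 'y': 21}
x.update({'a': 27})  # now {'z': 77, 'y': 21, 'a': 27}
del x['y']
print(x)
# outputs {'z': 77, 'a': 27}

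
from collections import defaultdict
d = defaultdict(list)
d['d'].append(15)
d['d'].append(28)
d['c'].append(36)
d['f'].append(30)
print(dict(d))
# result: {'d': [15, 28], 'c': [36], 'f': [30]}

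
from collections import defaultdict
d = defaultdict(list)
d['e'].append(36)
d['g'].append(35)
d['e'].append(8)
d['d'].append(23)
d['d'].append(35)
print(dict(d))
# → {'e': [36, 8], 'g': [35], 'd': [23, 35]}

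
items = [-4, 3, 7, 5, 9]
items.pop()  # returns 9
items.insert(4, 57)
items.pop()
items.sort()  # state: [-4, 3, 5, 7]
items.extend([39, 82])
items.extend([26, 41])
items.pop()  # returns 41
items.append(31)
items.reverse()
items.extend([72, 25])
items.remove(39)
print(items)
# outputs [31, 26, 82, 7, 5, 3, -4, 72, 25]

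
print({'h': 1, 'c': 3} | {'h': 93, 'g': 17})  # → {'h': 93, 'c': 3, 'g': 17}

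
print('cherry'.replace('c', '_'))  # _herry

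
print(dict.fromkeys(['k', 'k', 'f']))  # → {'k': None, 'f': None}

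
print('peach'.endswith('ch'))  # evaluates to True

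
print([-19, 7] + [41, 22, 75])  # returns [-19, 7, 41, 22, 75]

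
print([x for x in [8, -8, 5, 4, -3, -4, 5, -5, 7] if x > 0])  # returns [8, 5, 4, 5, 7]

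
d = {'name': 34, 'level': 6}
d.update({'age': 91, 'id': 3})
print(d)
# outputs {'name': 34, 'level': 6, 'age': 91, 'id': 3}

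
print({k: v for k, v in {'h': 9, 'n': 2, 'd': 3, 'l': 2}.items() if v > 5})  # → {'h': 9}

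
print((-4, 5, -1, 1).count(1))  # 1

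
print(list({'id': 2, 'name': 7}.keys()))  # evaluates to ['id', 'name']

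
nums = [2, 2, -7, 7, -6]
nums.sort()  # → [-7, -6, 2, 2, 7]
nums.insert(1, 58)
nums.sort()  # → [-7, -6, 2, 2, 7, 58]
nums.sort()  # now [-7, -6, 2, 2, 7, 58]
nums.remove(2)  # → [-7, -6, 2, 7, 58]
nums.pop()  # 58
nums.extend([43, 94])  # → [-7, -6, 2, 7, 43, 94]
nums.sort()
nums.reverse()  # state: [94, 43, 7, 2, -6, -7]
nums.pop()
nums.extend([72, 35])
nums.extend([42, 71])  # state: [94, 43, 7, 2, -6, 72, 35, 42, 71]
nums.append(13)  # [94, 43, 7, 2, -6, 72, 35, 42, 71, 13]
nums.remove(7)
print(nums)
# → [94, 43, 2, -6, 72, 35, 42, 71, 13]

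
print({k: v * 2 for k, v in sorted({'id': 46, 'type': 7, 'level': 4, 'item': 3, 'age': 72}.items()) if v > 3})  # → {'age': 144, 'id': 92, 'level': 8, 'type': 14}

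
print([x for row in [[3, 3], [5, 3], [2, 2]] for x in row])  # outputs [3, 3, 5, 3, 2, 2]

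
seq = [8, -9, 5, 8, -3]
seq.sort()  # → [-9, -3, 5, 8, 8]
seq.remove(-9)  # [-3, 5, 8, 8]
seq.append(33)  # [-3, 5, 8, 8, 33]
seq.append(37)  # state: [-3, 5, 8, 8, 33, 37]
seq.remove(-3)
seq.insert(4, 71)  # [5, 8, 8, 33, 71, 37]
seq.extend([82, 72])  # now [5, 8, 8, 33, 71, 37, 82, 72]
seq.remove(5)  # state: [8, 8, 33, 71, 37, 82, 72]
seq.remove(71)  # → [8, 8, 33, 37, 82, 72]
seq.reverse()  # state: [72, 82, 37, 33, 8, 8]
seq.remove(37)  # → [72, 82, 33, 8, 8]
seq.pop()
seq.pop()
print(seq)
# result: [72, 82, 33]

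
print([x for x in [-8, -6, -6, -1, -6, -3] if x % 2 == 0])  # [-8, -6, -6, -6]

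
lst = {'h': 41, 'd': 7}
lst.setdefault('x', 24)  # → 24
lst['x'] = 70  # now {'h': 41, 'd': 7, 'x': 70}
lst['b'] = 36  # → {'h': 41, 'd': 7, 'x': 70, 'b': 36}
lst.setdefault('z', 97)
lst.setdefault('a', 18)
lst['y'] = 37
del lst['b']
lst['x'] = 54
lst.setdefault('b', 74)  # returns 74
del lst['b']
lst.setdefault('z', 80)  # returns 97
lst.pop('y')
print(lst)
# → {'h': 41, 'd': 7, 'x': 54, 'z': 97, 'a': 18}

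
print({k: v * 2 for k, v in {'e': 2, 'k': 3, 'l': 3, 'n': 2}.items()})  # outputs {'e': 4, 'k': 6, 'l': 6, 'n': 4}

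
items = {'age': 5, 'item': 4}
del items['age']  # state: {'item': 4}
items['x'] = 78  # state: {'item': 4, 'x': 78}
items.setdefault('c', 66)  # 66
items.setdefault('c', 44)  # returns 66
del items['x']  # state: {'item': 4, 'c': 66}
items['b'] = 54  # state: {'item': 4, 'c': 66, 'b': 54}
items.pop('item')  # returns 4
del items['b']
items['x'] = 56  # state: {'c': 66, 'x': 56}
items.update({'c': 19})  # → {'c': 19, 'x': 56}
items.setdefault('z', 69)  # 69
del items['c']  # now {'x': 56, 'z': 69}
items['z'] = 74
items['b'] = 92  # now {'x': 56, 'z': 74, 'b': 92}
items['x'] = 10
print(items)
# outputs {'x': 10, 'z': 74, 'b': 92}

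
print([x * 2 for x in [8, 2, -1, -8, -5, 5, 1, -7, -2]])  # [16, 4, -2, -16, -10, 10, 2, -14, -4]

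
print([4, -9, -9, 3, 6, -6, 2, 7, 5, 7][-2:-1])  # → [5]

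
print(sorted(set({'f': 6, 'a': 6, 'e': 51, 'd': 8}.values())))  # [6, 8, 51]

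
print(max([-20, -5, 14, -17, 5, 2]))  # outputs 14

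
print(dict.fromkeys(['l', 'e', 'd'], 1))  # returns {'l': 1, 'e': 1, 'd': 1}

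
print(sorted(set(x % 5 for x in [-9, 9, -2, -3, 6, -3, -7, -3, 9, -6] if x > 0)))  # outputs [1, 4]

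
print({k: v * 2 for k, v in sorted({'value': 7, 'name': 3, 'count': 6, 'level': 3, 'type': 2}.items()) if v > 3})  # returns {'count': 12, 'value': 14}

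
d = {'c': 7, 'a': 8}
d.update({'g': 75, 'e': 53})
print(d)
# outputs {'c': 7, 'a': 8, 'g': 75, 'e': 53}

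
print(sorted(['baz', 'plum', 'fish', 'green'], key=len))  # ['baz', 'plum', 'fish', 'green']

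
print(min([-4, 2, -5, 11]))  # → -5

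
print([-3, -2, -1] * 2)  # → [-3, -2, -1, -3, -2, -1]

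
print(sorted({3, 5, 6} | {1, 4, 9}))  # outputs [1, 3, 4, 5, 6, 9]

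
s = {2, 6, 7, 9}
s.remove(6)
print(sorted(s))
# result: [2, 7, 9]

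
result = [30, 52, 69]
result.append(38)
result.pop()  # 38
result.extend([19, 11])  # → [30, 52, 69, 19, 11]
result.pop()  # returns 11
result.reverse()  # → [19, 69, 52, 30]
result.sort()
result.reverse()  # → [69, 52, 30, 19]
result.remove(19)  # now [69, 52, 30]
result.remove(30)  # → [69, 52]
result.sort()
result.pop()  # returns 69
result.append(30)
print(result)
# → [52, 30]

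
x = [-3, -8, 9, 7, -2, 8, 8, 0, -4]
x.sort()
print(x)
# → [-8, -4, -3, -2, 0, 7, 8, 8, 9]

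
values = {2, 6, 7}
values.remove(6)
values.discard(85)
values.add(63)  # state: {2, 7, 63}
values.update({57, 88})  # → {2, 7, 57, 63, 88}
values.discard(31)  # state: {2, 7, 57, 63, 88}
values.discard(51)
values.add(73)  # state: {2, 7, 57, 63, 73, 88}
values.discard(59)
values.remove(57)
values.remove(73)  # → {2, 7, 63, 88}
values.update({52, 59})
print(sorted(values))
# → [2, 7, 52, 59, 63, 88]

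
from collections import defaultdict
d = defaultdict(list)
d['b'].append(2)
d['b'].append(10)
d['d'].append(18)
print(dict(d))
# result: {'b': [2, 10], 'd': [18]}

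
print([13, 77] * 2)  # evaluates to [13, 77, 13, 77]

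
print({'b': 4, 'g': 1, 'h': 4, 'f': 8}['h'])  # 4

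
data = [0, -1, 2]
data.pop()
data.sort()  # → [-1, 0]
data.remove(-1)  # [0]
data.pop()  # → 0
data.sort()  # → []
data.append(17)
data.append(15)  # [17, 15]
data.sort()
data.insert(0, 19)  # [19, 15, 17]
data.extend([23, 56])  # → [19, 15, 17, 23, 56]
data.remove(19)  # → [15, 17, 23, 56]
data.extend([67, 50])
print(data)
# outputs [15, 17, 23, 56, 67, 50]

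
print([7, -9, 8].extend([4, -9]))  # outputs None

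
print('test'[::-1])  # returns tset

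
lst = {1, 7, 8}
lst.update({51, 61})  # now {1, 7, 8, 51, 61}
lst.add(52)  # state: {1, 7, 8, 51, 52, 61}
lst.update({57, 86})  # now {1, 7, 8, 51, 52, 57, 61, 86}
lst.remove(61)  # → {1, 7, 8, 51, 52, 57, 86}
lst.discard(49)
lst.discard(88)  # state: {1, 7, 8, 51, 52, 57, 86}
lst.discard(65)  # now {1, 7, 8, 51, 52, 57, 86}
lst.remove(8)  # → {1, 7, 51, 52, 57, 86}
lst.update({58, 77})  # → {1, 7, 51, 52, 57, 58, 77, 86}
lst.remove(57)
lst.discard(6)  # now {1, 7, 51, 52, 58, 77, 86}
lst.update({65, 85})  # {1, 7, 51, 52, 58, 65, 77, 85, 86}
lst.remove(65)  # {1, 7, 51, 52, 58, 77, 85, 86}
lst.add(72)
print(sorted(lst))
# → [1, 7, 51, 52, 58, 72, 77, 85, 86]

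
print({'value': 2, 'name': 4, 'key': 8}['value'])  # 2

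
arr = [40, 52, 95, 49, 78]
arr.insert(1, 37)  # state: [40, 37, 52, 95, 49, 78]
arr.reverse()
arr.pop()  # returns 40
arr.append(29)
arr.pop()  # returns 29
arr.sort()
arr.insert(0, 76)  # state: [76, 37, 49, 52, 78, 95]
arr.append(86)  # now [76, 37, 49, 52, 78, 95, 86]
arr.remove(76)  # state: [37, 49, 52, 78, 95, 86]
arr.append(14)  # [37, 49, 52, 78, 95, 86, 14]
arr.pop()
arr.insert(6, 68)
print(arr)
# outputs [37, 49, 52, 78, 95, 86, 68]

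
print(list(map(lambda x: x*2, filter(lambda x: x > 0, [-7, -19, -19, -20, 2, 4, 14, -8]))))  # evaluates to [4, 8, 28]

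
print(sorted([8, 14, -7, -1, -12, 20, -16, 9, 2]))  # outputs [-16, -12, -7, -1, 2, 8, 9, 14, 20]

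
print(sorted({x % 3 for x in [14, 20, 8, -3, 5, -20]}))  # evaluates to [0, 1, 2]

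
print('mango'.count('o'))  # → 1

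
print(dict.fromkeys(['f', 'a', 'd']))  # {'f': None, 'a': None, 'd': None}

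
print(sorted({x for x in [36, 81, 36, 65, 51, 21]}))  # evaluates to [21, 36, 51, 65, 81]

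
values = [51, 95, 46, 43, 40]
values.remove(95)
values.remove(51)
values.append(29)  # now [46, 43, 40, 29]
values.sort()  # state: [29, 40, 43, 46]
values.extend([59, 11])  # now [29, 40, 43, 46, 59, 11]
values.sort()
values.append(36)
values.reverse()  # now [36, 59, 46, 43, 40, 29, 11]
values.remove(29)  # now [36, 59, 46, 43, 40, 11]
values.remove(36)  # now [59, 46, 43, 40, 11]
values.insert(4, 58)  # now [59, 46, 43, 40, 58, 11]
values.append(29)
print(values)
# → [59, 46, 43, 40, 58, 11, 29]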